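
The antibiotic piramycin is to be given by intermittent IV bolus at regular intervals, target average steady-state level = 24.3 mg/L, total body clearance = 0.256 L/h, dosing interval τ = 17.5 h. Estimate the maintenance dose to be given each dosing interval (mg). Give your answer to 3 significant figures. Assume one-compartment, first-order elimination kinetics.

At steady state, Dose/τ = Css × CL.
Dose = Css × CL × τ = 24.3 × 0.2560 × 17.5 = 108.9 mg

109 mg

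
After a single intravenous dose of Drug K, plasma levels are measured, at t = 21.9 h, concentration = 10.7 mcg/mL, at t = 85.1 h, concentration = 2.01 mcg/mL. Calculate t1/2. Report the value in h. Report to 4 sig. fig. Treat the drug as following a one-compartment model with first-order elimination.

26.20 h

k = ln(C₁/C₂) / (t₂ − t₁) = ln(10.7/2.01) / (85.1 − 21.9)
  = 1.672 / 63.20 = 0.02646 h⁻¹
t½ = ln2 / k = 0.693147 / 0.02646 = 26.20 h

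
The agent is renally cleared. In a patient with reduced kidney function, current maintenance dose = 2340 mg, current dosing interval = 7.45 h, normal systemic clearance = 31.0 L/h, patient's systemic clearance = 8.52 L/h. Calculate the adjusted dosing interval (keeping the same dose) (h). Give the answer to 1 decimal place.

To keep the same average steady-state level, dosing rate must scale with clearance.
CL ratio = 8.52 / 31.0 = 0.2748
New interval (same dose) = 7.45 / 0.2748 = 27.11 h

27.1 h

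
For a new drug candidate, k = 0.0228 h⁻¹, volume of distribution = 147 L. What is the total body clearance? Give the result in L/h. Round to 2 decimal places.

3.35 L/h

CL = k × Vd = 0.0228 × 147 = 3.352 L/h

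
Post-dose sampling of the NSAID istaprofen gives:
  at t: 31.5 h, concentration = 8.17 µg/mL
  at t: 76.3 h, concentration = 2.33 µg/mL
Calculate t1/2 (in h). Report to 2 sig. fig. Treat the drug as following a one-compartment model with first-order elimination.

25 h

k = ln(C₁/C₂) / (t₂ − t₁) = ln(8.17/2.33) / (76.3 − 31.5)
  = 1.255 / 44.80 = 0.02801 h⁻¹
t½ = ln2 / k = 0.693147 / 0.02801 = 24.75 h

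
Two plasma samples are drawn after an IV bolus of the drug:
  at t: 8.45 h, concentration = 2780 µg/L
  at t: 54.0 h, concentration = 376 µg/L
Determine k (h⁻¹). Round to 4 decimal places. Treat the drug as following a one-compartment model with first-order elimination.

k = ln(C₁/C₂) / (t₂ − t₁) = ln(2780/376) / (54.0 − 8.45)
  = 2.001 / 45.55 = 0.04393 h⁻¹

0.0439 h⁻¹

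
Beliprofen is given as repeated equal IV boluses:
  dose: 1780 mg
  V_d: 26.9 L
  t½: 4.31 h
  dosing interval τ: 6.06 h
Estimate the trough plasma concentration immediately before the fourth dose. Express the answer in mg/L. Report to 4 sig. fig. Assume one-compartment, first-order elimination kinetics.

C₀ per dose = Dose / Vd = 1780 / 26.9 = 66.17 mg/L
k = ln2 / t½ = 0.693147 / 4.31 = 0.1608 h⁻¹
Fraction remaining after one interval: r = e^(−kτ) = e^(−0.1608 × 6.06) = 0.3774
Before dose 4, 3 doses have been given (aged 1τ, 2τ, 3τ).
C_trough = C₀ × (r + r² + … + r^3) = C₀ × r(1−r^3)/(1−r)
        = 66.17 × 0.3774 × (1 − 0.05375) / (1 − 0.3774) = 37.95 mg/L

37.95 mg/L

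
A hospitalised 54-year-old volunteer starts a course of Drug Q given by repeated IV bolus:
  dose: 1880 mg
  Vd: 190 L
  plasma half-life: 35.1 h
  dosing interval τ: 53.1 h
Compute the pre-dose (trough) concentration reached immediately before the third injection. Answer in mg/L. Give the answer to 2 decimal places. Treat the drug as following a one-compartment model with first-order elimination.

4.68 mg/L

C₀ per dose = Dose / Vd = 1880 / 190 = 9.895 mg/L
k = ln2 / t½ = 0.693147 / 35.1 = 0.01975 h⁻¹
Fraction remaining after one interval: r = e^(−kτ) = e^(−0.01975 × 53.1) = 0.3504
Before dose 3, 2 doses have been given (aged 1τ, 2τ).
C_trough = C₀ × (r + r²) = 9.895 × (0.3504 + 0.1228) = 4.682 mg/L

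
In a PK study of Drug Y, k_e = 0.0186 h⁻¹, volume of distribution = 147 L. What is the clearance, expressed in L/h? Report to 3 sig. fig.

CL = k × Vd = 0.0186 × 147 = 2.734 L/h

2.73 L/h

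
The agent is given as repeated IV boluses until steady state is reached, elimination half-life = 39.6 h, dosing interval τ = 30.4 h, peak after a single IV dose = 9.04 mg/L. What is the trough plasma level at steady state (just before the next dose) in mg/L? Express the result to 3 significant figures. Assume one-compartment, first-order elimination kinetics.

k = ln2 / t½ = 0.693147 / 39.6 = 0.01750 h⁻¹
e^(−kτ) = e^(−0.01750 × 30.4) = 0.5874
Accumulation ratio R = 1 / (1 − e^(−kτ)) = 1 / (1 − 0.5874) = 2.424
Steady-state trough = C₀ × R × e^(−kτ) = 9.04 × 2.424 × 0.5874 = 12.87 mg/L

12.9 mg/L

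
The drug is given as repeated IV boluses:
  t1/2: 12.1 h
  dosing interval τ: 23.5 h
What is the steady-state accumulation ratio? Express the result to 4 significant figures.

k = ln2 / t½ = 0.693147 / 12.1 = 0.05728 h⁻¹
e^(−kτ) = e^(−0.05728 × 23.5) = 0.2603
Accumulation ratio R = 1 / (1 − e^(−kτ)) = 1 / (1 − 0.2603) = 1.352

1.352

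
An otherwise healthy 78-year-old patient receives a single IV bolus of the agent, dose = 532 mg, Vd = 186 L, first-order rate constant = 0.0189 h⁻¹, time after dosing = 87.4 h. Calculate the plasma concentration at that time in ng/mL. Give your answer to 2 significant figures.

550 ng/mL

C₀ = Dose / Vd = 532.0 / 186 = 2.860 mg/L
C = C₀ · e^(−k·t) = 2.860 × e^(−0.01890 × 87.4)
  = 2.860 × 0.1917 = 0.5483 mg/L
Convert: 0.5483 mg/L × 1000 = 548.3 ng/mL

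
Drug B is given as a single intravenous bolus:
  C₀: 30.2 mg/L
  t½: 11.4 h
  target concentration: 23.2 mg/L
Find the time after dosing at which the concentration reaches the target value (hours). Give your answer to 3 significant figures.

4.34 h

k = ln2 / t½ = 0.693147 / 11.4 = 0.06080 h⁻¹
t = ln(C₀ / C) / k = ln(30.20 / 23.2) / 0.06080
  = ln(1.302) / 0.06080 = 0.2639 / 0.06080 = 4.340 h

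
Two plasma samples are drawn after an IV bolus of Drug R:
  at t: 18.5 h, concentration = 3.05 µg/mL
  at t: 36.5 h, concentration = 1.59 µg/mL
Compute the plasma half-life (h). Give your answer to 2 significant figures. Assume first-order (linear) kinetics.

19 h

k = ln(C₁/C₂) / (t₂ − t₁) = ln(3.05/1.59) / (36.5 − 18.5)
  = 0.6514 / 18.00 = 0.03619 h⁻¹
t½ = ln2 / k = 0.693147 / 0.03619 = 19.15 h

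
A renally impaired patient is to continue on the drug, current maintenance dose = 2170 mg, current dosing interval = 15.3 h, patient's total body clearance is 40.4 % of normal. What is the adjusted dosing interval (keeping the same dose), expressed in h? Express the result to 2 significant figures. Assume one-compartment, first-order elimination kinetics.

38 h

To keep the same average steady-state level, dosing rate must scale with clearance.
CL ratio = 40.4 / 100 = 0.4040
New interval (same dose) = 15.3 / 0.4040 = 37.87 h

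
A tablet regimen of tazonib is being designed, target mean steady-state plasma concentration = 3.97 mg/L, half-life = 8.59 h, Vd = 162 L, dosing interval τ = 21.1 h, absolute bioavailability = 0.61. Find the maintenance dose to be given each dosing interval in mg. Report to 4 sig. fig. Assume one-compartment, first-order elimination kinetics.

1795 mg

k = ln2 / t½ = 0.693147 / 8.59 = 0.08069 h⁻¹
CL = k × Vd = 0.08069 × 162 = 13.07 L/h
At steady state, F × (Dose/τ) = Css × CL.
Dose = Css × CL × τ / F = 3.97 × 13.07 × 21.1 / 0.61 = 1795 mg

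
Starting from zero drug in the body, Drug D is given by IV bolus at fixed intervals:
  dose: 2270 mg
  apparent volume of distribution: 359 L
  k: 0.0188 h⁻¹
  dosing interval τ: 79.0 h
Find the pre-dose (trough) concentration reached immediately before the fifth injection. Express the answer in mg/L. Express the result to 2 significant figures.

C₀ per dose = Dose / Vd = 2270 / 359 = 6.323 mg/L
Fraction remaining after one interval: r = e^(−kτ) = e^(−0.01880 × 79.0) = 0.2265
Before dose 5, 4 doses have been given (aged 1τ, 2τ, 3τ, 4τ).
C_trough = C₀ × (r + r² + … + r^4) = C₀ × r(1−r^4)/(1−r)
        = 6.323 × 0.2265 × (1 − 0.002632) / (1 − 0.2265) = 1.847 mg/L

1.8 mg/L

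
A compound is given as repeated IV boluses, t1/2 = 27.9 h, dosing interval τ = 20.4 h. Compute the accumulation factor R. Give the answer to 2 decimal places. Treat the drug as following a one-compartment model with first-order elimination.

k = ln2 / t½ = 0.693147 / 27.9 = 0.02484 h⁻¹
e^(−kτ) = e^(−0.02484 × 20.4) = 0.6025
Accumulation ratio R = 1 / (1 − e^(−kτ)) = 1 / (1 − 0.6025) = 2.516

2.52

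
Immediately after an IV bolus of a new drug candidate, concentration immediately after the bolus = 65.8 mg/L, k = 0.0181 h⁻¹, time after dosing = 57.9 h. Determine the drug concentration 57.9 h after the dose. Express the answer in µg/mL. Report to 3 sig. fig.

C = C₀ · e^(−k·t) = 65.80 × e^(−0.01810 × 57.9)
  = 65.80 × 0.3506 = 23.07 mg/L
(23.07 mg/L = 23.07 µg/mL)

23.1 µg/mL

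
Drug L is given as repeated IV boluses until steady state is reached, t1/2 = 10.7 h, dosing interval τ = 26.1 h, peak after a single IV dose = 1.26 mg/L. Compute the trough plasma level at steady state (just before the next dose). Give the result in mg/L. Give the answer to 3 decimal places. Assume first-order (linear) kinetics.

k = ln2 / t½ = 0.693147 / 10.7 = 0.06478 h⁻¹
e^(−kτ) = e^(−0.06478 × 26.1) = 0.1844
Accumulation ratio R = 1 / (1 − e^(−kτ)) = 1 / (1 − 0.1844) = 1.226
Steady-state trough = C₀ × R × e^(−kτ) = 1.26 × 1.226 × 0.1844 = 0.2849 mg/L

0.285 mg/L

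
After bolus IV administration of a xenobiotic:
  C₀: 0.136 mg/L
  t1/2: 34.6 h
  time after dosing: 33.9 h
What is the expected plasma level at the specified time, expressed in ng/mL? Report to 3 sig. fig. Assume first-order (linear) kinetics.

69.0 ng/mL

k = ln2 / t½ = 0.693147 / 34.6 = 0.02003 h⁻¹
C = C₀ · e^(−k·t) = 0.1360 × e^(−0.02003 × 33.9)
  = 0.1360 × 0.5071 = 0.06897 mg/L
Convert: 0.06897 mg/L × 1000 = 68.97 ng/mL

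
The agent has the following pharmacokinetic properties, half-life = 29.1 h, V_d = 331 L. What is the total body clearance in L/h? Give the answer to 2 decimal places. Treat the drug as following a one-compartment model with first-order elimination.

k = ln2 / t½ = 0.693147 / 29.1 = 0.02382 h⁻¹
CL = k × Vd = 0.02382 × 331 = 7.884 L/h

7.88 L/h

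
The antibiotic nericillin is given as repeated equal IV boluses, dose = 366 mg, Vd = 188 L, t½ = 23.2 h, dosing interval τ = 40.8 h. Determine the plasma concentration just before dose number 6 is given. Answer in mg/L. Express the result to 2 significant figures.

0.81 mg/L

C₀ per dose = Dose / Vd = 366 / 188 = 1.947 mg/L
k = ln2 / t½ = 0.693147 / 23.2 = 0.02988 h⁻¹
Fraction remaining after one interval: r = e^(−kτ) = e^(−0.02988 × 40.8) = 0.2955
Before dose 6, 5 doses have been given (aged 1τ, 2τ, 3τ, 4τ, 5τ).
C_trough = C₀ × (r + r² + … + r^5) = C₀ × r(1−r^5)/(1−r)
        = 1.947 × 0.2955 × (1 − 0.002253) / (1 − 0.2955) = 0.8148 mg/L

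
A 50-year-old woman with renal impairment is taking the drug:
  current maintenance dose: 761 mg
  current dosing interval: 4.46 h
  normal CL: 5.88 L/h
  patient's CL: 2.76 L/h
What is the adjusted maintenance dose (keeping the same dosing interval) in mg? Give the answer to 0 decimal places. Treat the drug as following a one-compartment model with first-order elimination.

357 mg

To keep the same average steady-state level, dosing rate must scale with clearance.
CL ratio = 2.76 / 5.88 = 0.4694
New dose (same interval) = 761 × 0.4694 = 357.2 mg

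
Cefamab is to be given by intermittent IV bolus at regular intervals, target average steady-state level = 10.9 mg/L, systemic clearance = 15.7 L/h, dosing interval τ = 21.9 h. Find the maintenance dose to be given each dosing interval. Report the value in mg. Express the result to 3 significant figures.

At steady state, Dose/τ = Css × CL.
Dose = Css × CL × τ = 10.9 × 15.70 × 21.9 = 3748 mg

3750 mg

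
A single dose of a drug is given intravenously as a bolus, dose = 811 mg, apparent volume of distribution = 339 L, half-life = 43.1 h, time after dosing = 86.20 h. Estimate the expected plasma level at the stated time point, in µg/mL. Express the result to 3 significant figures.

C₀ = Dose / Vd = 811.0 / 339 = 2.392 mg/L
k = ln2 / t½ = 0.693147 / 43.1 = 0.01608 h⁻¹
t / t½ = 86.20 / 43.1 = 2 half-lives
C = C₀ × (1/2)^2 = 2.392 × 0.2500 = 0.5980 mg/L
(0.5980 mg/L = 0.5980 µg/mL)

0.598 µg/mL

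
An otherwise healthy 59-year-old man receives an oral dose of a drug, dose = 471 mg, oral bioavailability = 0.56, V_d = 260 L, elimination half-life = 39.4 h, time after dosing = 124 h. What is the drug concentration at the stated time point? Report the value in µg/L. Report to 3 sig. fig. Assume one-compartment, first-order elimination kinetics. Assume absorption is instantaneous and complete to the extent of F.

Amount reaching circulation = F × Dose = 0.56 × 471.0 = 263.8 mg
C₀ = F·Dose / Vd = 263.8 / 260 = 1.015 mg/L
k = ln2 / t½ = 0.693147 / 39.4 = 0.01759 h⁻¹
C = C₀ · e^(−k·t) = 1.015 × e^(−0.01759 × 124)
  = 1.015 × 0.1129 = 0.1146 mg/L
Convert: 0.1146 mg/L × 1000 = 114.6 µg/L

115 µg/L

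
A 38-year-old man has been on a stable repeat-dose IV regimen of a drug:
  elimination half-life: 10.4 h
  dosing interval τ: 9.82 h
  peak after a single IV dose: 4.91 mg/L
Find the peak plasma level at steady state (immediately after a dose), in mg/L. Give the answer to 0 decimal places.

10 mg/L

k = ln2 / t½ = 0.693147 / 10.4 = 0.06665 h⁻¹
e^(−kτ) = e^(−0.06665 × 9.82) = 0.5197
Accumulation ratio R = 1 / (1 − e^(−kτ)) = 1 / (1 − 0.5197) = 2.082
Steady-state peak = C₀ × R = 4.91 × 2.082 = 10.22 mg/L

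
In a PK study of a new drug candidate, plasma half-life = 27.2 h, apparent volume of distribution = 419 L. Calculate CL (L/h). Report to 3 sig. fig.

k = ln2 / t½ = 0.693147 / 27.2 = 0.02548 h⁻¹
CL = k × Vd = 0.02548 × 419 = 10.68 L/h

10.7 L/h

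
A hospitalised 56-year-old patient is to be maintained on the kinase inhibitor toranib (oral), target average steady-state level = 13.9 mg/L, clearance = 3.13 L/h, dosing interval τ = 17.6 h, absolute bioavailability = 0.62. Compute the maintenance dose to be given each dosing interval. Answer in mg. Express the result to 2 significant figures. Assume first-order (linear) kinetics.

At steady state, F × (Dose/τ) = Css × CL.
Dose = Css × CL × τ / F = 13.9 × 3.130 × 17.6 / 0.62 = 1235 mg

1200 mg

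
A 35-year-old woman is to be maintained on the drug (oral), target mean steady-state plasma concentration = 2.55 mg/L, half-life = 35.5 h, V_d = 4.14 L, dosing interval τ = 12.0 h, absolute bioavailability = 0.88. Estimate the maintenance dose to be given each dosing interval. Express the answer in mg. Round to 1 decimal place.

2.8 mg

k = ln2 / t½ = 0.693147 / 35.5 = 0.01953 h⁻¹
CL = k × Vd = 0.01953 × 4.14 = 0.08085 L/h
At steady state, F × (Dose/τ) = Css × CL.
Dose = Css × CL × τ / F = 2.55 × 0.08085 × 12.0 / 0.88 = 2.811 mg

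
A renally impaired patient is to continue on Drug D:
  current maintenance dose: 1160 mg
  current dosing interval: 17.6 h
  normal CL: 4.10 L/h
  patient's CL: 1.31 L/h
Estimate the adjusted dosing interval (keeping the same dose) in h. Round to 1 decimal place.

To keep the same average steady-state level, dosing rate must scale with clearance.
CL ratio = 1.31 / 4.10 = 0.3195
New interval (same dose) = 17.6 / 0.3195 = 55.09 h

55.1 h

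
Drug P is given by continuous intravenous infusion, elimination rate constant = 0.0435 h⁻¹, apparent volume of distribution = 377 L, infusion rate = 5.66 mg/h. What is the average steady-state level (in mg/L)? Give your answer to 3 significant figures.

CL = k × Vd = 0.04350 × 377 = 16.40 L/h
At steady state Css = R₀ / CL = 5.66 / 16.40 = 0.3451 mg/L

0.345 mg/L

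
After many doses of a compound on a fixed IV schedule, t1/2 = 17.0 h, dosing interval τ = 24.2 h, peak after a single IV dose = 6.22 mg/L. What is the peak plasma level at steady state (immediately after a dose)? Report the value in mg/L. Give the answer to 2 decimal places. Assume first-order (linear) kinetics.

9.92 mg/L

k = ln2 / t½ = 0.693147 / 17.0 = 0.04077 h⁻¹
e^(−kτ) = e^(−0.04077 × 24.2) = 0.3728
Accumulation ratio R = 1 / (1 − e^(−kτ)) = 1 / (1 − 0.3728) = 1.594
Steady-state peak = C₀ × R = 6.22 × 1.594 = 9.915 mg/L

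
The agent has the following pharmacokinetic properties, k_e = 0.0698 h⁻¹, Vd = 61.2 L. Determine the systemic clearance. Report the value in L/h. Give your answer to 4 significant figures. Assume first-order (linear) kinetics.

4.272 L/h

CL = k × Vd = 0.0698 × 61.2 = 4.272 L/h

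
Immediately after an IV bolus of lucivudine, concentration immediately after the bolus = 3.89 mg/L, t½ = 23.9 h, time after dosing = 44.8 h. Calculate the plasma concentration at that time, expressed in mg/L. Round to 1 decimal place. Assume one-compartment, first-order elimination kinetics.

1.1 mg/L

k = ln2 / t½ = 0.693147 / 23.9 = 0.02900 h⁻¹
C = C₀ · e^(−k·t) = 3.890 × e^(−0.02900 × 44.8)
  = 3.890 × 0.2727 = 1.061 mg/L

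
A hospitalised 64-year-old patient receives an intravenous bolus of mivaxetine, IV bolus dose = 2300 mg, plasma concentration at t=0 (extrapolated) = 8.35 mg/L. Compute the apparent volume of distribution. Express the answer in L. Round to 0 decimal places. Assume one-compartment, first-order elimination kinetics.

Vd = Dose / C₀ = 2300 / 8.35 = 275.4 L

275 L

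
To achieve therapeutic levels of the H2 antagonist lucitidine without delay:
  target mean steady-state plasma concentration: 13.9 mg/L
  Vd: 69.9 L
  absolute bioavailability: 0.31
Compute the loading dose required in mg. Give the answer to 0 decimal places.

LD = Css × Vd / F = 13.9 × 69.9 / 0.31 = 3134 mg

3134 mg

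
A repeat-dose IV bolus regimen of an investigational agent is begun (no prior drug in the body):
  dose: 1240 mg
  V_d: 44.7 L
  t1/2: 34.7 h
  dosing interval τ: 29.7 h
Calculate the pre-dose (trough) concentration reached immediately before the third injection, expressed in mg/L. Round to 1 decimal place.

23.8 mg/L

C₀ per dose = Dose / Vd = 1240 / 44.7 = 27.74 mg/L
k = ln2 / t½ = 0.693147 / 34.7 = 0.01998 h⁻¹
Fraction remaining after one interval: r = e^(−kτ) = e^(−0.01998 × 29.7) = 0.5524
Before dose 3, 2 doses have been given (aged 1τ, 2τ).
C_trough = C₀ × (r + r²) = 27.74 × (0.5524 + 0.3051) = 23.79 mg/L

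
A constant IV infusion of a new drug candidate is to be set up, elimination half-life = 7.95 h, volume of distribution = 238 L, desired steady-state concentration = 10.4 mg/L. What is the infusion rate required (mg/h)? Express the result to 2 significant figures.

220 mg/h

k = ln2 / t½ = 0.693147 / 7.95 = 0.08719 h⁻¹
CL = k × Vd = 0.08719 × 238 = 20.75 L/h
At steady state, infusion rate R₀ = Css × CL = 10.4 × 20.75 = 215.8 mg/h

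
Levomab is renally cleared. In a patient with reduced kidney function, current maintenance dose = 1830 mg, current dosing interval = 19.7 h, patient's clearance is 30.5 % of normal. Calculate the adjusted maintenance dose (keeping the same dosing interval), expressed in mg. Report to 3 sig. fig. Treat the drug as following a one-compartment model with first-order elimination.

558 mg

To keep the same average steady-state level, dosing rate must scale with clearance.
CL ratio = 30.5 / 100 = 0.3050
New dose (same interval) = 1830 × 0.3050 = 558.2 mg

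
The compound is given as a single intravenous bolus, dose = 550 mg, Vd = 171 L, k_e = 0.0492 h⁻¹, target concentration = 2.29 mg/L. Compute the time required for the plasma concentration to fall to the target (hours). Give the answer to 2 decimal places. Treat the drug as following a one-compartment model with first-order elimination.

C₀ = Dose / Vd = 550.0 / 171 = 3.216 mg/L
t = ln(C₀ / C) / k = ln(3.216 / 2.29) / 0.04920
  = ln(1.404) / 0.04920 = 0.3393 / 0.04920 = 6.896 h

6.90 h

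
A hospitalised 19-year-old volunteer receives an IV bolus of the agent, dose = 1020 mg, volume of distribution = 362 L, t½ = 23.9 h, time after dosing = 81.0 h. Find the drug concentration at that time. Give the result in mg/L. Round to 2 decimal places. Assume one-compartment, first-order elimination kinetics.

C₀ = Dose / Vd = 1020 / 362 = 2.818 mg/L
k = ln2 / t½ = 0.693147 / 23.9 = 0.02900 h⁻¹
C = C₀ · e^(−k·t) = 2.818 × e^(−0.02900 × 81.0)
  = 2.818 × 0.09546 = 0.2690 mg/L

0.27 mg/L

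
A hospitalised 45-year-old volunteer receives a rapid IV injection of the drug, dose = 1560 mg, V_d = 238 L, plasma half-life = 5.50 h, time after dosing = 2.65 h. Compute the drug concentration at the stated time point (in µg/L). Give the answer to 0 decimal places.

4694 µg/L

C₀ = Dose / Vd = 1560 / 238 = 6.555 mg/L
k = ln2 / t½ = 0.693147 / 5.50 = 0.1260 h⁻¹
C = C₀ · e^(−k·t) = 6.555 × e^(−0.1260 × 2.65)
  = 6.555 × 0.7161 = 4.694 mg/L
Convert: 4.694 mg/L × 1000 = 4694 µg/L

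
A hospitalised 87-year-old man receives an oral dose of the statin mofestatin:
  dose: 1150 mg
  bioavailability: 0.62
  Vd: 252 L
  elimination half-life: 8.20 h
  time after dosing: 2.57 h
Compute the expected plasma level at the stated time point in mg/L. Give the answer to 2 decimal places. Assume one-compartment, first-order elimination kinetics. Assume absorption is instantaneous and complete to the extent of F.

Amount reaching circulation = F × Dose = 0.62 × 1150 = 713.0 mg
C₀ = F·Dose / Vd = 713.0 / 252 = 2.829 mg/L
k = ln2 / t½ = 0.693147 / 8.20 = 0.08453 h⁻¹
C = C₀ · e^(−k·t) = 2.829 × e^(−0.08453 × 2.57)
  = 2.829 × 0.8047 = 2.276 mg/L

2.28 mg/L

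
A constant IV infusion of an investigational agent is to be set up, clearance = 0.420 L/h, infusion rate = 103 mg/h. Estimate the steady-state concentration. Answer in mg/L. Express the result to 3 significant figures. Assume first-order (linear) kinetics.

At steady state Css = R₀ / CL = 103 / 0.4200 = 245.2 mg/L

245 mg/L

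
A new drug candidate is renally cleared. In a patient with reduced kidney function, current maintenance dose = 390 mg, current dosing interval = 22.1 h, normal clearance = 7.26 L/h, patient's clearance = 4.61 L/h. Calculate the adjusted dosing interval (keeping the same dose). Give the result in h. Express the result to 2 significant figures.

35 h

To keep the same average steady-state level, dosing rate must scale with clearance.
CL ratio = 4.61 / 7.26 = 0.6350
New interval (same dose) = 22.1 / 0.6350 = 34.80 h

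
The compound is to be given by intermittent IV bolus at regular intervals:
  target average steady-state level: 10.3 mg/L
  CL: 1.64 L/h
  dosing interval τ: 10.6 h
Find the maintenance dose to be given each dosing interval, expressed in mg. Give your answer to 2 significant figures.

180 mg

At steady state, Dose/τ = Css × CL.
Dose = Css × CL × τ = 10.3 × 1.640 × 10.6 = 179.1 mg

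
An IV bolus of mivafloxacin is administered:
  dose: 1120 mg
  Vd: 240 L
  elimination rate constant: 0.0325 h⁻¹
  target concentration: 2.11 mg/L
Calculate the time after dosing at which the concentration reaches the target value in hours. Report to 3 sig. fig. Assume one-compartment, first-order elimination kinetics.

C₀ = Dose / Vd = 1120 / 240 = 4.667 mg/L
t = ln(C₀ / C) / k = ln(4.667 / 2.11) / 0.03250
  = ln(2.212) / 0.03250 = 0.7939 / 0.03250 = 24.43 h

24.4 h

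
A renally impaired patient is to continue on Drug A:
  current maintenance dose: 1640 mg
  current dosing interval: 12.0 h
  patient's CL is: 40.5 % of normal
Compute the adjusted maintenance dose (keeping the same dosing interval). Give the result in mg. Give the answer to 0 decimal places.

664 mg

To keep the same average steady-state level, dosing rate must scale with clearance.
CL ratio = 40.5 / 100 = 0.4050
New dose (same interval) = 1640 × 0.4050 = 664.2 mg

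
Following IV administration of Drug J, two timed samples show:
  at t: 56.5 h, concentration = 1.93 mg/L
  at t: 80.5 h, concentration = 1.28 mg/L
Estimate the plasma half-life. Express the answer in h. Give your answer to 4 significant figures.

40.51 h

k = ln(C₁/C₂) / (t₂ − t₁) = ln(1.93/1.28) / (80.5 − 56.5)
  = 0.4107 / 24.00 = 0.01711 h⁻¹
t½ = ln2 / k = 0.693147 / 0.01711 = 40.51 h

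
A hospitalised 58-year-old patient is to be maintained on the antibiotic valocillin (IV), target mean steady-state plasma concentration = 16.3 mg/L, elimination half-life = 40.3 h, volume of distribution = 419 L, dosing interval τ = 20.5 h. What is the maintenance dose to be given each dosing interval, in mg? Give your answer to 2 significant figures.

2400 mg

k = ln2 / t½ = 0.693147 / 40.3 = 0.01720 h⁻¹
CL = k × Vd = 0.01720 × 419 = 7.207 L/h
At steady state, Dose/τ = Css × CL.
Dose = Css × CL × τ = 16.3 × 7.207 × 20.5 = 2408 mg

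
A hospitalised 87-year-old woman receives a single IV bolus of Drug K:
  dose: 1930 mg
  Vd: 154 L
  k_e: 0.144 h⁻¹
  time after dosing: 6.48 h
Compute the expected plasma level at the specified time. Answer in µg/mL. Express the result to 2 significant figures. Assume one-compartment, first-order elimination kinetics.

C₀ = Dose / Vd = 1930 / 154 = 12.53 mg/L
C = C₀ · e^(−k·t) = 12.53 × e^(−0.1440 × 6.48)
  = 12.53 × 0.3933 = 4.928 mg/L
(4.928 mg/L = 4.928 µg/mL)

4.9 µg/mL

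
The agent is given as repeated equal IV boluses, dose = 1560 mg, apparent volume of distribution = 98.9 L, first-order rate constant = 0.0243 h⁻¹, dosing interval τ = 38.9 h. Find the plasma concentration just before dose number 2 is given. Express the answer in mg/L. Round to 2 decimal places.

6.13 mg/L

C₀ per dose = Dose / Vd = 1560 / 98.9 = 15.77 mg/L
Fraction remaining after one interval: r = e^(−kτ) = e^(−0.02430 × 38.9) = 0.3886
Before dose 2, 1 dose has been given (aged 1τ).
C_trough = C₀ × r = 15.77 × 0.3886 = 6.128 mg/L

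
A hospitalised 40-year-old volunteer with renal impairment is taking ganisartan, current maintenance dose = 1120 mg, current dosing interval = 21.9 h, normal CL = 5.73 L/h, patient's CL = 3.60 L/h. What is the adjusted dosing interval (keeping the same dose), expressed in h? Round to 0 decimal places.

To keep the same average steady-state level, dosing rate must scale with clearance.
CL ratio = 3.60 / 5.73 = 0.6283
New interval (same dose) = 21.9 / 0.6283 = 34.86 h

35 h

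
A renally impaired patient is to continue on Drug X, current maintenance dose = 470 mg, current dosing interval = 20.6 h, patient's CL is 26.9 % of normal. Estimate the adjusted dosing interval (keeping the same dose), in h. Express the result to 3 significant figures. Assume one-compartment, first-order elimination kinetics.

To keep the same average steady-state level, dosing rate must scale with clearance.
CL ratio = 26.9 / 100 = 0.2690
New interval (same dose) = 20.6 / 0.2690 = 76.58 h

76.6 h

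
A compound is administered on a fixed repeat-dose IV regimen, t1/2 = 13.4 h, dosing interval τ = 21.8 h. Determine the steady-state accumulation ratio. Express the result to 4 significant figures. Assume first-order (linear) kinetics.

k = ln2 / t½ = 0.693147 / 13.4 = 0.05173 h⁻¹
e^(−kτ) = e^(−0.05173 × 21.8) = 0.3238
Accumulation ratio R = 1 / (1 − e^(−kτ)) = 1 / (1 − 0.3238) = 1.479

1.479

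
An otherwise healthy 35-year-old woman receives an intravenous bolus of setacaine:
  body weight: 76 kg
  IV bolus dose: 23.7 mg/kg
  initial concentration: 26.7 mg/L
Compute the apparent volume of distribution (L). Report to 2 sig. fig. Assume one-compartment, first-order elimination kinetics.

67 L

Dose = 23.7 × 76 = 1801 mg
Vd = Dose / C₀ = 1801 / 26.7 = 67.45 L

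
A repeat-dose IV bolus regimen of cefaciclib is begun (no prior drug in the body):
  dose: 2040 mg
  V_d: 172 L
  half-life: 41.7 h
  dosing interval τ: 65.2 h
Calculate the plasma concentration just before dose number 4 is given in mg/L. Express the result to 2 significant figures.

5.8 mg/L

C₀ per dose = Dose / Vd = 2040 / 172 = 11.86 mg/L
k = ln2 / t½ = 0.693147 / 41.7 = 0.01662 h⁻¹
Fraction remaining after one interval: r = e^(−kτ) = e^(−0.01662 × 65.2) = 0.3384
Before dose 4, 3 doses have been given (aged 1τ, 2τ, 3τ).
C_trough = C₀ × (r + r² + … + r^3) = C₀ × r(1−r^3)/(1−r)
        = 11.86 × 0.3384 × (1 − 0.03875) / (1 − 0.3384) = 5.831 mg/L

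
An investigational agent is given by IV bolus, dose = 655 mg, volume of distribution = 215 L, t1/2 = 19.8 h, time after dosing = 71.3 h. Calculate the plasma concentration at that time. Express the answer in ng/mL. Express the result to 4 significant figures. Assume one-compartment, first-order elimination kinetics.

251.1 ng/mL

C₀ = Dose / Vd = 655.0 / 215 = 3.047 mg/L
k = ln2 / t½ = 0.693147 / 19.8 = 0.03501 h⁻¹
C = C₀ · e^(−k·t) = 3.047 × e^(−0.03501 × 71.3)
  = 3.047 × 0.08240 = 0.2511 mg/L
Convert: 0.2511 mg/L × 1000 = 251.1 ng/mL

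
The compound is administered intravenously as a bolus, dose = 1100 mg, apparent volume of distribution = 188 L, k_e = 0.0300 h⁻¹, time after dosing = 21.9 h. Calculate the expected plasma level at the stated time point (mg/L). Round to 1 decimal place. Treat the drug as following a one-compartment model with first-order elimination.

C₀ = Dose / Vd = 1100 / 188 = 5.851 mg/L
C = C₀ · e^(−k·t) = 5.851 × e^(−0.03000 × 21.9)
  = 5.851 × 0.5184 = 3.033 mg/L

3.0 mg/L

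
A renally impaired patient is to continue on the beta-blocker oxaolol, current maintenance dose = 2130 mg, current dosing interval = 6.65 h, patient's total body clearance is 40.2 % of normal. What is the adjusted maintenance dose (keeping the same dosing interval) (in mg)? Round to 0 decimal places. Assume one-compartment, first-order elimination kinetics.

856 mg

To keep the same average steady-state level, dosing rate must scale with clearance.
CL ratio = 40.2 / 100 = 0.4020
New dose (same interval) = 2130 × 0.4020 = 856.3 mg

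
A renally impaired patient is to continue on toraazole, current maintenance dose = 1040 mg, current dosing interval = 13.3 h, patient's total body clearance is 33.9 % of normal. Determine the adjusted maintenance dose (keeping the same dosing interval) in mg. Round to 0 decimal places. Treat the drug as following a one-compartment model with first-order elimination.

To keep the same average steady-state level, dosing rate must scale with clearance.
CL ratio = 33.9 / 100 = 0.3390
New dose (same interval) = 1040 × 0.3390 = 352.6 mg

353 mg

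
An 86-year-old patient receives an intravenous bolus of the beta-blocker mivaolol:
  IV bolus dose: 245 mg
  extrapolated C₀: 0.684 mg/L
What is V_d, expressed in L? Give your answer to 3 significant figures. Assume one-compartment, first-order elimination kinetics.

358 L

Vd = Dose / C₀ = 245.0 / 0.684 = 358.2 L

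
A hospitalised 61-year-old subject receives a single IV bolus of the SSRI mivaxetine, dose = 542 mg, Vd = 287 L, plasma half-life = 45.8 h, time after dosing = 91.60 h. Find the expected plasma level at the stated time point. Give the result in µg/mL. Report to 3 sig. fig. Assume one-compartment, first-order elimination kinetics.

C₀ = Dose / Vd = 542.0 / 287 = 1.889 mg/L
k = ln2 / t½ = 0.693147 / 45.8 = 0.01513 h⁻¹
t / t½ = 91.60 / 45.8 = 2 half-lives
C = C₀ × (1/2)^2 = 1.889 × 0.2500 = 0.4723 mg/L
(0.4723 mg/L = 0.4723 µg/mL)

0.472 µg/mL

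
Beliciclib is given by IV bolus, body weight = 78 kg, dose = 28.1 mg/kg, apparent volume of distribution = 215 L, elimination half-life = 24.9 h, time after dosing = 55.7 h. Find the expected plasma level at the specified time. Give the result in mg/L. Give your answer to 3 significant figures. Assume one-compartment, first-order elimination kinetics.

2.16 mg/L

Total dose = 28.1 × 78 = 2192 mg
C₀ = Dose / Vd = 2192 / 215 = 10.20 mg/L
k = ln2 / t½ = 0.693147 / 24.9 = 0.02784 h⁻¹
C = C₀ · e^(−k·t) = 10.20 × e^(−0.02784 × 55.7)
  = 10.20 × 0.2121 = 2.163 mg/L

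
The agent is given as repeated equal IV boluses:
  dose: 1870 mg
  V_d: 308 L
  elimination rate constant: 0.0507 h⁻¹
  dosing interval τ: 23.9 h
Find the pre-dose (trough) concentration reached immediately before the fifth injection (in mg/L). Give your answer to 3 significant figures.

2.55 mg/L

C₀ per dose = Dose / Vd = 1870 / 308 = 6.071 mg/L
Fraction remaining after one interval: r = e^(−kτ) = e^(−0.05070 × 23.9) = 0.2977
Before dose 5, 4 doses have been given (aged 1τ, 2τ, 3τ, 4τ).
C_trough = C₀ × (r + r² + … + r^4) = C₀ × r(1−r^4)/(1−r)
        = 6.071 × 0.2977 × (1 − 0.007854) / (1 − 0.2977) = 2.553 mg/L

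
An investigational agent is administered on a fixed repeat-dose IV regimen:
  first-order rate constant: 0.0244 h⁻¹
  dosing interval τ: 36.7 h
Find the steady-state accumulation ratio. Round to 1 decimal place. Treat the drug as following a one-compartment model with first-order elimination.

e^(−kτ) = e^(−0.02440 × 36.7) = 0.4084
Accumulation ratio R = 1 / (1 − e^(−kτ)) = 1 / (1 − 0.4084) = 1.690

1.7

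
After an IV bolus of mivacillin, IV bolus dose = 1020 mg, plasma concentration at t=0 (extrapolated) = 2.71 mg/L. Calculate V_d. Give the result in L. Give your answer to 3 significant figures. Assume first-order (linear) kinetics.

376 L

Vd = Dose / C₀ = 1020 / 2.71 = 376.4 L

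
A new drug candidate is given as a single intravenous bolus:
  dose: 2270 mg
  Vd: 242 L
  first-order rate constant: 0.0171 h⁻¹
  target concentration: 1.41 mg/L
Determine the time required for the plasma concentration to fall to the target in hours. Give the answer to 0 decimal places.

C₀ = Dose / Vd = 2270 / 242 = 9.380 mg/L
t = ln(C₀ / C) / k = ln(9.380 / 1.41) / 0.01710
  = ln(6.652) / 0.01710 = 1.895 / 0.01710 = 110.8 h

111 h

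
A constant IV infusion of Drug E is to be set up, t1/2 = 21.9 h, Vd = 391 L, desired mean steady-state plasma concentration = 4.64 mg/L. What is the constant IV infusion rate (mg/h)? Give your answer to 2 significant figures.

57 mg/h

k = ln2 / t½ = 0.693147 / 21.9 = 0.03165 h⁻¹
CL = k × Vd = 0.03165 × 391 = 12.38 L/h
At steady state, infusion rate R₀ = Css × CL = 4.64 × 12.38 = 57.44 mg/h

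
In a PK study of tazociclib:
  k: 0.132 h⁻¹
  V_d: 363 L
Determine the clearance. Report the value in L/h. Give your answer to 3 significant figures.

47.9 L/h

CL = k × Vd = 0.132 × 363 = 47.92 L/h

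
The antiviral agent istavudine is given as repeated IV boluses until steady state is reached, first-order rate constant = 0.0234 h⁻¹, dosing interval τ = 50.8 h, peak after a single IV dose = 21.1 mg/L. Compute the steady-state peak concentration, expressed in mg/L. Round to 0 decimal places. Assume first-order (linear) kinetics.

e^(−kτ) = e^(−0.02340 × 50.8) = 0.3046
Accumulation ratio R = 1 / (1 − e^(−kτ)) = 1 / (1 − 0.3046) = 1.438
Steady-state peak = C₀ × R = 21.1 × 1.438 = 30.34 mg/L

30 mg/L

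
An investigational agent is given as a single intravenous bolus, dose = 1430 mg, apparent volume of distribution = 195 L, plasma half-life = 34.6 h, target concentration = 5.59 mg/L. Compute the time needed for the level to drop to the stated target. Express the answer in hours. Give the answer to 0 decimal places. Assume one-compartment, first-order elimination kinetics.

C₀ = Dose / Vd = 1430 / 195 = 7.333 mg/L
k = ln2 / t½ = 0.693147 / 34.6 = 0.02003 h⁻¹
t = ln(C₀ / C) / k = ln(7.333 / 5.59) / 0.02003
  = ln(1.312) / 0.02003 = 0.2716 / 0.02003 = 13.56 h

14 h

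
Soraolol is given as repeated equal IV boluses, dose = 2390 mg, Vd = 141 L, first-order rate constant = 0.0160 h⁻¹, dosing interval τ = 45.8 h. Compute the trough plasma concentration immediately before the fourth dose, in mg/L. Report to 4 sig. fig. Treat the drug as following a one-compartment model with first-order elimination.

C₀ per dose = Dose / Vd = 2390 / 141 = 16.95 mg/L
Fraction remaining after one interval: r = e^(−kτ) = e^(−0.01600 × 45.8) = 0.4806
Before dose 4, 3 doses have been given (aged 1τ, 2τ, 3τ).
C_trough = C₀ × (r + r² + … + r^3) = C₀ × r(1−r^3)/(1−r)
        = 16.95 × 0.4806 × (1 − 0.1110) / (1 − 0.4806) = 13.94 mg/L

13.94 mg/L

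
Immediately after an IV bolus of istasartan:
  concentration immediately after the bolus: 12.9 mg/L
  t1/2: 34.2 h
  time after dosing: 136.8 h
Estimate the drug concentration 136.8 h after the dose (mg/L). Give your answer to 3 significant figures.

0.806 mg/L

k = ln2 / t½ = 0.693147 / 34.2 = 0.02027 h⁻¹
t / t½ = 136.8 / 34.2 = 4 half-lives
C = C₀ × (1/2)^4 = 12.90 × 0.06250 = 0.8063 mg/L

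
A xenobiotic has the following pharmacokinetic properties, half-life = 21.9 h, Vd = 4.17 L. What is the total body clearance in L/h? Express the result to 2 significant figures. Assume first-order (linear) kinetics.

k = ln2 / t½ = 0.693147 / 21.9 = 0.03165 h⁻¹
CL = k × Vd = 0.03165 × 4.17 = 0.1320 L/h

0.13 L/h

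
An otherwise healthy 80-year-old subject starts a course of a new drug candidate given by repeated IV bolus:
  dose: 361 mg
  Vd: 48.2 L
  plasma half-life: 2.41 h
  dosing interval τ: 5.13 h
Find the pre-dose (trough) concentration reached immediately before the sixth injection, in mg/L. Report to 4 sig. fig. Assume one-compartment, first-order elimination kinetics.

2.219 mg/L

C₀ per dose = Dose / Vd = 361 / 48.2 = 7.490 mg/L
k = ln2 / t½ = 0.693147 / 2.41 = 0.2876 h⁻¹
Fraction remaining after one interval: r = e^(−kτ) = e^(−0.2876 × 5.13) = 0.2287
Before dose 6, 5 doses have been given (aged 1τ, 2τ, 3τ, 4τ, 5τ).
C_trough = C₀ × (r + r² + … + r^5) = C₀ × r(1−r^5)/(1−r)
        = 7.490 × 0.2287 × (1 − 0.0006256) / (1 − 0.2287) = 2.219 mg/L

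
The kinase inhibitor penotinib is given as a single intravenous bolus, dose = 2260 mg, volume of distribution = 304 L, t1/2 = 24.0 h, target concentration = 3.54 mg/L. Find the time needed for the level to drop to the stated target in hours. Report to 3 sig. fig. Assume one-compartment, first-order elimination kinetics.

C₀ = Dose / Vd = 2260 / 304 = 7.434 mg/L
k = ln2 / t½ = 0.693147 / 24.0 = 0.02888 h⁻¹
t = ln(C₀ / C) / k = ln(7.434 / 3.54) / 0.02888
  = ln(2.100) / 0.02888 = 0.7419 / 0.02888 = 25.69 h

25.7 h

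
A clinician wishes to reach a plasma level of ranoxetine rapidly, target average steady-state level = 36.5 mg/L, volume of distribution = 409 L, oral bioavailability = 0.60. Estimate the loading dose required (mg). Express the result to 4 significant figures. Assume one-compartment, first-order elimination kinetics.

24880 mg

LD = Css × Vd / F = 36.5 × 409 / 0.60 = 24880 mg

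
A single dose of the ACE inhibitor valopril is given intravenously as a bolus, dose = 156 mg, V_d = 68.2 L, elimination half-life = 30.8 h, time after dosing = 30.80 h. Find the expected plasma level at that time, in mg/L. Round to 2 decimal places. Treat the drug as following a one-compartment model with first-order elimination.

1.14 mg/L

C₀ = Dose / Vd = 156.0 / 68.2 = 2.287 mg/L
k = ln2 / t½ = 0.693147 / 30.8 = 0.02250 h⁻¹
t / t½ = 30.80 / 30.8 = 1 half-lives
C = C₀ × (1/2)^1 = 2.287 × 0.5000 = 1.144 mg/L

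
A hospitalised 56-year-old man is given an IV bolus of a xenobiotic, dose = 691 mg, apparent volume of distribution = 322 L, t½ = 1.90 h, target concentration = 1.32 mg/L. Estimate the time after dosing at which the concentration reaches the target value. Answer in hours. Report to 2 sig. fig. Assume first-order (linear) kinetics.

C₀ = Dose / Vd = 691.0 / 322 = 2.146 mg/L
k = ln2 / t½ = 0.693147 / 1.90 = 0.3648 h⁻¹
t = ln(C₀ / C) / k = ln(2.146 / 1.32) / 0.3648
  = ln(1.626) / 0.3648 = 0.4861 / 0.3648 = 1.333 h

1.3 h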